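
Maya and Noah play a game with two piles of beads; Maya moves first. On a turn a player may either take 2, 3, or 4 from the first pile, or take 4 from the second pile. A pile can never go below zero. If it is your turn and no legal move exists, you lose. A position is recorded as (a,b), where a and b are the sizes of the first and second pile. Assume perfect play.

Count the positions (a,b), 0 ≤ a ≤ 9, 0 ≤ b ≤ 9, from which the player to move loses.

Build the W/L table. Terminal = L. A non-terminal position is W if it has a move to some L; otherwise it is L.
Every move lowers a or b (never raises either), so fill the grid row by row in increasing a, and left to right within a row: each cell's successors are then already labelled.
      b=0  b=1  b=2  b=3  b=4  b=5  b=6  b=7  b=8  b=9
a=0:    L    L    L    L    W    W    W    W    L    L
a=1:    L    L    L    L    W    W    W    W    L    L
a=2:    W    W    W    W    L    L    L    L    W    W
a=3:    W    W    W    W    L    L    L    L    W    W
a=4:    W    W    W    W    W    W    W    W    W    W
a=5:    W    W    W    W    W    W    W    W    W    W
a=6:    L    L    L    L    W    W    W    W    L    L
a=7:    L    L    L    L    W    W    W    W    L    L
a=8:    W    W    W    W    L    L    L    L    W    W
a=9:    W    W    W    W    L    L    L    L    W    W
Cells with no legal move (terminal, hence L): (0,0), (0,1), (0,2), (0,3), (1,0), (1,1), (1,2), (1,3).
The remaining L cells, each justified by listing all of its moves:
(0,8): only reaches (0,4)(W), which is W → L
(0,9): only reaches (0,5)(W), which is W → L
(1,8): only reaches (1,4)(W), which is W → L
(1,9): only reaches (1,5)(W), which is W → L
(2,4): only reaches (0,4)(W), (2,0)(W), all W → L
(2,5): only reaches (0,5)(W), (2,1)(W), all W → L
(2,6): only reaches (0,6)(W), (2,2)(W), all W → L
(2,7): only reaches (0,7)(W), (2,3)(W), all W → L
(3,4): only reaches (1,4)(W), (0,4)(W), (3,0)(W), all W → L
(3,5): only reaches (1,5)(W), (0,5)(W), (3,1)(W), all W → L
(3,6): only reaches (1,6)(W), (0,6)(W), (3,2)(W), all W → L
(3,7): only reaches (1,7)(W), (0,7)(W), (3,3)(W), all W → L
(6,0): only reaches (4,0)(W), (3,0)(W), (2,0)(W), all W → L
(6,1): only reaches (4,1)(W), (3,1)(W), (2,1)(W), all W → L
(6,2): only reaches (4,2)(W), (3,2)(W), (2,2)(W), all W → L
(6,3): only reaches (4,3)(W), (3,3)(W), (2,3)(W), all W → L
(6,8): only reaches (4,8)(W), (3,8)(W), (2,8)(W), (6,4)(W), all W → L
(6,9): only reaches (4,9)(W), (3,9)(W), (2,9)(W), (6,5)(W), all W → L
(7,0): only reaches (5,0)(W), (4,0)(W), (3,0)(W), all W → L
(7,1): only reaches (5,1)(W), (4,1)(W), (3,1)(W), all W → L
(7,2): only reaches (5,2)(W), (4,2)(W), (3,2)(W), all W → L
(7,3): only reaches (5,3)(W), (4,3)(W), (3,3)(W), all W → L
(7,8): only reaches (5,8)(W), (4,8)(W), (3,8)(W), (7,4)(W), all W → L
(7,9): only reaches (5,9)(W), (4,9)(W), (3,9)(W), (7,5)(W), all W → L
(8,4): only reaches (6,4)(W), (5,4)(W), (4,4)(W), (8,0)(W), all W → L
(8,5): only reaches (6,5)(W), (5,5)(W), (4,5)(W), (8,1)(W), all W → L
(8,6): only reaches (6,6)(W), (5,6)(W), (4,6)(W), (8,2)(W), all W → L
(8,7): only reaches (6,7)(W), (5,7)(W), (4,7)(W), (8,3)(W), all W → L
(9,4): only reaches (7,4)(W), (6,4)(W), (5,4)(W), (9,0)(W), all W → L
(9,5): only reaches (7,5)(W), (6,5)(W), (5,5)(W), (9,1)(W), all W → L
(9,6): only reaches (7,6)(W), (6,6)(W), (5,6)(W), (9,2)(W), all W → L
(9,7): only reaches (7,7)(W), (6,7)(W), (5,7)(W), (9,3)(W), all W → L
Every other cell has at least one move into one of the L cells above, so it is W.
L cells per row: a=0: 6, a=1: 6, a=2: 4, a=3: 4, a=4: 0, a=5: 0, a=6: 6, a=7: 6, a=8: 4, a=9: 4; total 40.

40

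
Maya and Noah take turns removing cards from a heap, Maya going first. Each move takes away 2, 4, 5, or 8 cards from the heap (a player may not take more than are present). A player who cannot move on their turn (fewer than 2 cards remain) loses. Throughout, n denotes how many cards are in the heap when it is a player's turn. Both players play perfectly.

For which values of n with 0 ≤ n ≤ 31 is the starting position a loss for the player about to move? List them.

0, 1, 7, 10, 13, 16, 19, 22, 25, 28, 31

Positions with no move are L. A position that does have a move is losing for the player to move precisely when every available move leads to a winning position for the opponent. Fill in the labels:
n=0: no move → L
n=1: no move → L
n=2: can move to 0, which is L ⇒ W
n=3: can move to 1, which is L ⇒ W
n=4: can move to 0, which is L ⇒ W
n=5: can move to 1, which is L ⇒ W
n=6: can move to 1, which is L ⇒ W
n=7: moves to 5(W), 3(W), 2(W); every one is W ⇒ L
n=8: can move to 0, which is L ⇒ W
n=9: can move to 7, which is L ⇒ W
n=10: moves to 8(W), 6(W), 5(W), 2(W); every one is W ⇒ L
n=11: can move to 7, which is L ⇒ W
n=12: can move to 10, which is L ⇒ W
n=13: moves to 11(W), 9(W), 8(W), 5(W); every one is W ⇒ L
n=14: can move to 10, which is L ⇒ W
n=15: can move to 13, which is L ⇒ W
n=16: moves to 14(W), 12(W), 11(W), 8(W); every one is W ⇒ L
n=17: can move to 13, which is L ⇒ W
n=18: can move to 16, which is L ⇒ W
n=19: moves to 17(W), 15(W), 14(W), 11(W); every one is W ⇒ L
n=20: can move to 16, which is L ⇒ W
n=21: can move to 19, which is L ⇒ W
n=22: moves to 20(W), 18(W), 17(W), 14(W); every one is W ⇒ L
n=23: can move to 19, which is L ⇒ W
n=24: can move to 22, which is L ⇒ W
n=25: moves to 23(W), 21(W), 20(W), 17(W); every one is W ⇒ L
n=26: can move to 22, which is L ⇒ W
n=27: can move to 25, which is L ⇒ W
n=28: moves to 26(W), 24(W), 23(W), 20(W); every one is W ⇒ L
n=29: can move to 25, which is L ⇒ W
n=30: can move to 28, which is L ⇒ W
n=31: moves to 29(W), 27(W), 26(W), 23(W); every one is W ⇒ L
Reading off the rows marked L gives the requested list; there are 11 such values of n.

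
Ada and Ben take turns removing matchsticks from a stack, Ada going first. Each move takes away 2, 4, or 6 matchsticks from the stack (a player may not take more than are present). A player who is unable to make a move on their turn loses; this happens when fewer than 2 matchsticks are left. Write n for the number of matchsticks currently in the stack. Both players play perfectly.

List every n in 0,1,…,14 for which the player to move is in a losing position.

Positions with no move are L. A position that does have a move is losing for the player to move precisely when every available move leads to a winning position for the opponent. Fill in the labels:
n=0: no move → L
n=1: no move → L
n=2: W (go to 0, an L position)
n=3: W (go to 1, an L position)
n=4: W (go to 0, an L position)
n=5: W (go to 1, an L position)
n=6: W (go to 0, an L position)
n=7: W (go to 1, an L position)
n=8: L (options 6(W), 4(W), 2(W) are all W)
n=9: L (options 7(W), 5(W), 3(W) are all W)
n=10: W (go to 8, an L position)
n=11: W (go to 9, an L position)
n=12: W (go to 8, an L position)
n=13: W (go to 9, an L position)
n=14: W (go to 8, an L position)
Reading off the rows marked L gives the requested list; there are 4 such values of n.

0, 1, 8, 9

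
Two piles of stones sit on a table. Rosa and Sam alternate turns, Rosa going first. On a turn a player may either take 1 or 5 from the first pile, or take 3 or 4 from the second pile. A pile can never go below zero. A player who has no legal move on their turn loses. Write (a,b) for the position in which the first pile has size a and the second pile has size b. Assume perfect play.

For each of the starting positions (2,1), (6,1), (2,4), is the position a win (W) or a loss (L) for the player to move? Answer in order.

Classify positions by backward induction: terminal positions (no move available) are L. From any other position, the mover wins iff some move reaches an L.
No move ever increases a pile, so every position that can arise here has a ≤ 6 and b ≤ 4; it is enough to label the cells with 0 ≤ a ≤ 6 and 0 ≤ b ≤ 4.
Every move lowers a or b (never raises either), so fill the grid row by row in increasing a, and left to right within a row: each cell's successors are then already labelled.
      b=0  b=1  b=2  b=3  b=4
a=0:    L    L    L    W    W
a=1:    W    W    W    L    L
a=2:    L    L    L    W    W
a=3:    W    W    W    L    L
a=4:    L    L    L    W    W
a=5:    W    W    W    L    L
a=6:    L    L    L    W    W
Cells with no legal move (terminal, hence L): (0,0), (0,1), (0,2).
The remaining L cells, each justified by listing all of its moves:
(1,3): L (options (0,3)(W), (1,0)(W) are all W)
(1,4): L (options (0,4)(W), (1,1)(W), (1,0)(W) are all W)
(2,0): L (sole option (1,0)(W) is W)
(2,1): L (sole option (1,1)(W) is W)
(2,2): L (sole option (1,2)(W) is W)
(3,3): L (options (2,3)(W), (3,0)(W) are all W)
(3,4): L (options (2,4)(W), (3,1)(W), (3,0)(W) are all W)
(4,0): L (sole option (3,0)(W) is W)
(4,1): L (sole option (3,1)(W) is W)
(4,2): L (sole option (3,2)(W) is W)
(5,3): L (options (4,3)(W), (0,3)(W), (5,0)(W) are all W)
(5,4): L (options (4,4)(W), (0,4)(W), (5,1)(W), (5,0)(W) are all W)
(6,0): L (options (5,0)(W), (1,0)(W) are all W)
(6,1): L (options (5,1)(W), (1,1)(W) are all W)
(6,2): L (options (5,2)(W), (1,2)(W) are all W)
Every other cell has at least one move into one of the L cells above, so it is W.
(2,1): one of the L cells justified above, so L
(6,1): one of the L cells justified above, so L
(2,4): the move to (1,4) reaches an L cell, so W

(2,1): L, (6,1): L, (2,4): W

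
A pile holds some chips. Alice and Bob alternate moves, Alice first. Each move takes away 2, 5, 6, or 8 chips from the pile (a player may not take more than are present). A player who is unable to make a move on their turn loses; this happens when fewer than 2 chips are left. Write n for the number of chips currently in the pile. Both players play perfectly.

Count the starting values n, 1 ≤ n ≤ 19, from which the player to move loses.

Build the W/L table. Terminal = L. A non-terminal position is W if it has a move to some L; otherwise it is L.
n=0: no move → L
n=1: no move → L
n=2: can move to 0, which is L ⇒ W
n=3: can move to 1, which is L ⇒ W
n=4: the only move is to 2(W), a W ⇒ L
n=5: can move to 0, which is L ⇒ W
n=6: can move to 4, which is L ⇒ W
n=7: can move to 1, which is L ⇒ W
n=8: can move to 0, which is L ⇒ W
n=9: can move to 4, which is L ⇒ W
n=10: can move to 4, which is L ⇒ W
n=11: moves to 9(W), 6(W), 5(W), 3(W); every one is W ⇒ L
n=12: can move to 4, which is L ⇒ W
n=13: can move to 11, which is L ⇒ W
n=14: moves to 12(W), 9(W), 8(W), 6(W); every one is W ⇒ L
n=15: moves to 13(W), 10(W), 9(W), 7(W); every one is W ⇒ L
n=16: can move to 14, which is L ⇒ W
n=17: can move to 15, which is L ⇒ W
n=18: moves to 16(W), 13(W), 12(W), 10(W); every one is W ⇒ L
n=19: can move to 14, which is L ⇒ W
L entries with 1 ≤ n ≤ 19 (n=0 is outside the asked range and is not counted): n = 1, 4, 11, 14, 15, 18; that makes 6.

6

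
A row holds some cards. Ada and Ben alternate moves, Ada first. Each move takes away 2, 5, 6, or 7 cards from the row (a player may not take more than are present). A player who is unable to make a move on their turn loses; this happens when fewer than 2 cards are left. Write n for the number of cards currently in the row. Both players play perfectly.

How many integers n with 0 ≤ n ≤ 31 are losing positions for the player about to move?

9

Use the standard recursion: the mover loses at a terminal position; elsewhere, the mover wins exactly when some move hands the opponent an L position.
n=0: no move → L
n=1: no move → L
n=2: can move to 0, which is L ⇒ W
n=3: can move to 1, which is L ⇒ W
n=4: the only move is to 2(W), a W ⇒ L
n=5: can move to 0, which is L ⇒ W
n=6: can move to 4, which is L ⇒ W
n=7: can move to 1, which is L ⇒ W
n=8: can move to 1, which is L ⇒ W
n=9: can move to 4, which is L ⇒ W
n=10: can move to 4, which is L ⇒ W
n=11: can move to 4, which is L ⇒ W
n=12: moves to 10(W), 7(W), 6(W), 5(W); every one is W ⇒ L
n=13: moves to 11(W), 8(W), 7(W), 6(W); every one is W ⇒ L
n=14: can move to 12, which is L ⇒ W
n=15: can move to 13, which is L ⇒ W
n=16: moves to 14(W), 11(W), 10(W), 9(W); every one is W ⇒ L
n=17: can move to 12, which is L ⇒ W
n=18: can move to 16, which is L ⇒ W
n=19: can move to 13, which is L ⇒ W
n=20: can move to 13, which is L ⇒ W
n=21: can move to 16, which is L ⇒ W
n=22: can move to 16, which is L ⇒ W
n=23: can move to 16, which is L ⇒ W
n=24: moves to 22(W), 19(W), 18(W), 17(W); every one is W ⇒ L
n=25: moves to 23(W), 20(W), 19(W), 18(W); every one is W ⇒ L
n=26: can move to 24, which is L ⇒ W
n=27: can move to 25, which is L ⇒ W
n=28: moves to 26(W), 23(W), 22(W), 21(W); every one is W ⇒ L
n=29: can move to 24, which is L ⇒ W
n=30: can move to 28, which is L ⇒ W
n=31: can move to 25, which is L ⇒ W
L entries with 0 ≤ n ≤ 31: n = 0, 1, 4, 12, 13, 16, 24, 25, 28; that makes 9.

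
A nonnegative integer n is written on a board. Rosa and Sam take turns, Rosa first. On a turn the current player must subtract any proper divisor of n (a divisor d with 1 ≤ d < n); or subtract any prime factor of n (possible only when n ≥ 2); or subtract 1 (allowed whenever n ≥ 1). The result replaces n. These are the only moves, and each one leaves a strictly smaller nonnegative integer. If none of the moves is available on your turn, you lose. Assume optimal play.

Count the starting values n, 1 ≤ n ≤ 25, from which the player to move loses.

Use the standard recursion: the mover loses at a terminal position; elsewhere, the mover wins exactly when some move hands the opponent an L position.
n=0: no move → L
n=1: can move to 0, which is L ⇒ W
n=2: can move to 0, which is L ⇒ W
n=3: can move to 0, which is L ⇒ W
n=4: moves to 2(W), 3(W); every one is W ⇒ L
n=5: can move to 0, which is L ⇒ W
n=6: can move to 4, which is L ⇒ W
n=7: can move to 0, which is L ⇒ W
n=8: can move to 4, which is L ⇒ W
n=9: moves to 6(W), 8(W); every one is W ⇒ L
n=10: can move to 9, which is L ⇒ W
n=11: can move to 0, which is L ⇒ W
n=12: can move to 9, which is L ⇒ W
n=13: can move to 0, which is L ⇒ W
n=14: moves to 7(W), 12(W), 13(W); every one is W ⇒ L
n=15: can move to 14, which is L ⇒ W
n=16: can move to 14, which is L ⇒ W
n=17: can move to 0, which is L ⇒ W
n=18: can move to 9, which is L ⇒ W
n=19: can move to 0, which is L ⇒ W
n=20: moves to 10(W), 15(W), 16(W), 18(W), 19(W); every one is W ⇒ L
n=21: can move to 14, which is L ⇒ W
n=22: can move to 20, which is L ⇒ W
n=23: can move to 0, which is L ⇒ W
n=24: can move to 20, which is L ⇒ W
n=25: can move to 20, which is L ⇒ W
L entries with 1 ≤ n ≤ 25 (n=0 is outside the asked range and is not counted): n = 4, 9, 14, 20; that makes 4.

4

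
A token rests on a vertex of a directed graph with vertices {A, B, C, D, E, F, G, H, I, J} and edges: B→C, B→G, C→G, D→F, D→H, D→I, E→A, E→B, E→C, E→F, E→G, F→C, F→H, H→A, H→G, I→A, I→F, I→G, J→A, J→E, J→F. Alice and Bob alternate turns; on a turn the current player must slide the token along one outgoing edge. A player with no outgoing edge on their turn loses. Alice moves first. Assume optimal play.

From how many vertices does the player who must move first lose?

3

Use the standard recursion: the mover loses at a terminal position; elsewhere, the mover wins exactly when some move hands the opponent an L position.
Every edge goes from a vertex to one that appears earlier in the order G, A, H, C, F, I, D, B, E, J, so processing vertices in that order labels each vertex after all of its successors.
G: no outgoing edge → L
A: no outgoing edge → L
H: →A(L), so W
C: →G(L), so W
F: →C(W), H(W) — all W, so L
I: →F(L), so W
D: →F(L), so W
B: →G(L), so W
E: →F(L), so W
J: →F(L), so W
The L vertices are A, F, G; that is 3 in all.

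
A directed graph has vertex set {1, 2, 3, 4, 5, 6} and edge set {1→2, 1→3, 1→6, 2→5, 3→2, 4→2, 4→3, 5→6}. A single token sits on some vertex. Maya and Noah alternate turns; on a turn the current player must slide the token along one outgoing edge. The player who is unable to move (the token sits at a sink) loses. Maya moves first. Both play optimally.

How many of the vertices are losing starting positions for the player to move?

Build the W/L table. Terminal = L. A non-terminal position is W if it has a move to some L; otherwise it is L.
Every edge goes from a vertex to one that appears earlier in the order 6, 5, 2, 3, 1, 4, so processing vertices in that order labels each vertex after all of its successors.
6: no outgoing edge → L
5: W (go to 6, an L position)
2: L (sole option 5(W) is W)
3: W (go to 2, an L position)
1: W (go to 2, an L position)
4: W (go to 2, an L position)
The L vertices are 2, 6; that is 2 in all.

2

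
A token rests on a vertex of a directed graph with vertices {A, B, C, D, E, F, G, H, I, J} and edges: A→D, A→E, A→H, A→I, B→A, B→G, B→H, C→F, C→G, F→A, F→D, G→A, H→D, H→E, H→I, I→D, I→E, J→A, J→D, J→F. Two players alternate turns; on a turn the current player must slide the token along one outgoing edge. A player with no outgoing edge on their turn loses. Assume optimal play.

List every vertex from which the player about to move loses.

Use the standard recursion: the mover loses at a terminal position; elsewhere, the mover wins exactly when some move hands the opponent an L position.
Every edge goes from a vertex to one that appears earlier in the order E, D, I, H, A, F, G, J, C, B, so processing vertices in that order labels each vertex after all of its successors.
E: no outgoing edge → L
D: no outgoing edge → L
I: can move to D, which is L ⇒ W
H: can move to D, which is L ⇒ W
A: can move to D, which is L ⇒ W
F: can move to D, which is L ⇒ W
G: the only move is to A(W), a W ⇒ L
J: can move to D, which is L ⇒ W
C: can move to G, which is L ⇒ W
B: can move to G, which is L ⇒ W
Reading off the rows marked L gives the requested list; there are 3 such vertices.

D, E, G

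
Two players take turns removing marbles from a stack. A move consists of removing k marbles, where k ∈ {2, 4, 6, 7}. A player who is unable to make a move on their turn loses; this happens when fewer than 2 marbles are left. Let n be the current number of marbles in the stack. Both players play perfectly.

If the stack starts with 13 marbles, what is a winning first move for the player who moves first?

Build the W/L table. Terminal = L. A non-terminal position is W if it has a move to some L; otherwise it is L.
n=0: no move → L
n=1: no move → L
n=2: →0(L), so W
n=3: →1(L), so W
n=4: →0(L), so W
n=5: →1(L), so W
n=6: →0(L), so W
n=7: →1(L), so W
n=8: →1(L), so W
n=9: →7(W), 5(W), 3(W), 2(W) — all W, so L
n=10: →8(W), 6(W), 4(W), 3(W) — all W, so L
n=11: →9(L), so W
n=12: →10(L), so W
n=13: →9(L), so W
From 13, the L positions reachable in one move are: 9.

Remove 4, leaving 9.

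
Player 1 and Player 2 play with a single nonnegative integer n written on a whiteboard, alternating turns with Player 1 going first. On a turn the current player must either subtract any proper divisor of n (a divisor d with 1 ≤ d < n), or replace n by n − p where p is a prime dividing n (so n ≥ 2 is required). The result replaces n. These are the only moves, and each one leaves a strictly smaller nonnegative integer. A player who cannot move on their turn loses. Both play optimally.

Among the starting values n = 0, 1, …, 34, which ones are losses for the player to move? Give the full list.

Use the standard recursion: the mover loses at a terminal position; elsewhere, the mover wins exactly when some move hands the opponent an L position.
n=0: no move → L
n=1: no move → L
n=2: can move to 0, which is L ⇒ W
n=3: can move to 0, which is L ⇒ W
n=4: moves to 2(W), 3(W); every one is W ⇒ L
n=5: can move to 0, which is L ⇒ W
n=6: can move to 4, which is L ⇒ W
n=7: can move to 0, which is L ⇒ W
n=8: can move to 4, which is L ⇒ W
n=9: moves to 6(W), 8(W); every one is W ⇒ L
n=10: can move to 9, which is L ⇒ W
n=11: can move to 0, which is L ⇒ W
n=12: can move to 9, which is L ⇒ W
n=13: can move to 0, which is L ⇒ W
n=14: moves to 7(W), 12(W), 13(W); every one is W ⇒ L
n=15: can move to 14, which is L ⇒ W
n=16: can move to 14, which is L ⇒ W
n=17: can move to 0, which is L ⇒ W
n=18: can move to 9, which is L ⇒ W
n=19: can move to 0, which is L ⇒ W
n=20: moves to 10(W), 15(W), 16(W), 18(W), 19(W); every one is W ⇒ L
n=21: can move to 14, which is L ⇒ W
n=22: can move to 20, which is L ⇒ W
n=23: can move to 0, which is L ⇒ W
n=24: can move to 20, which is L ⇒ W
n=25: can move to 20, which is L ⇒ W
n=26: moves to 13(W), 24(W), 25(W); every one is W ⇒ L
n=27: can move to 26, which is L ⇒ W
n=28: can move to 14, which is L ⇒ W
n=29: can move to 0, which is L ⇒ W
n=30: can move to 20, which is L ⇒ W
n=31: can move to 0, which is L ⇒ W
n=32: moves to 16(W), 24(W), 28(W), 30(W), 31(W); every one is W ⇒ L
n=33: can move to 32, which is L ⇒ W
n=34: can move to 32, which is L ⇒ W
The losing starting values of n are exactly the entries labelled L in this table (8 of them).

0, 1, 4, 9, 14, 20, 26, 32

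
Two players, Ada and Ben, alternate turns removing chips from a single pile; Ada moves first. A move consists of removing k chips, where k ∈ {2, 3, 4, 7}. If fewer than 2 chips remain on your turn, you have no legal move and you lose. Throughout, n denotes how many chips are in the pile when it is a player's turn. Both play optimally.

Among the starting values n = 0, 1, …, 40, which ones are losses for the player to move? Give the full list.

Positions with no move are L. A position that does have a move is losing for the player to move precisely when every available move leads to a winning position for the opponent. Fill in the labels:
n=0: no move → L
n=1: no move → L
n=2: W (go to 0, an L position)
n=3: W (go to 1, an L position)
n=4: W (go to 1, an L position)
n=5: W (go to 1, an L position)
n=6: L (options 4(W), 3(W), 2(W) are all W)
n=7: W (go to 0, an L position)
n=8: W (go to 6, an L position)
n=9: W (go to 6, an L position)
n=10: W (go to 6, an L position)
n=11: L (options 9(W), 8(W), 7(W), 4(W) are all W)
n=12: L (options 10(W), 9(W), 8(W), 5(W) are all W)
n=13: W (go to 11, an L position)
n=14: W (go to 12, an L position)
n=15: W (go to 12, an L position)
n=16: W (go to 12, an L position)
n=17: L (options 15(W), 14(W), 13(W), 10(W) are all W)
n=18: W (go to 11, an L position)
n=19: W (go to 17, an L position)
n=20: W (go to 17, an L position)
n=21: W (go to 17, an L position)
n=22: L (options 20(W), 19(W), 18(W), 15(W) are all W)
n=23: L (options 21(W), 20(W), 19(W), 16(W) are all W)
n=24: W (go to 22, an L position)
n=25: W (go to 23, an L position)
n=26: W (go to 23, an L position)
n=27: W (go to 23, an L position)
n=28: L (options 26(W), 25(W), 24(W), 21(W) are all W)
n=29: W (go to 22, an L position)
n=30: W (go to 28, an L position)
n=31: W (go to 28, an L position)
n=32: W (go to 28, an L position)
n=33: L (options 31(W), 30(W), 29(W), 26(W) are all W)
n=34: L (options 32(W), 31(W), 30(W), 27(W) are all W)
n=35: W (go to 33, an L position)
n=36: W (go to 34, an L position)
n=37: W (go to 34, an L position)
n=38: W (go to 34, an L position)
n=39: L (options 37(W), 36(W), 35(W), 32(W) are all W)
n=40: W (go to 33, an L position)
Reading off the rows marked L gives the requested list; there are 12 such values of n.

0, 1, 6, 11, 12, 17, 22, 23, 28, 33, 34, 39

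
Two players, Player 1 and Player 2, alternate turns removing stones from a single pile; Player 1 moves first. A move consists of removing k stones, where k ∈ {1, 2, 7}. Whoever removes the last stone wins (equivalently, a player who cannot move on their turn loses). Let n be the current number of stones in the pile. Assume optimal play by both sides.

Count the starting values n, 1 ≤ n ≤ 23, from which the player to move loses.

Positions with no move are L. A position that does have a move is losing for the player to move precisely when every available move leads to a winning position for the opponent. Fill in the labels:
n=0: no move → L
n=1: can move to 0, which is L ⇒ W
n=2: can move to 0, which is L ⇒ W
n=3: moves to 2(W), 1(W); every one is W ⇒ L
n=4: can move to 3, which is L ⇒ W
n=5: can move to 3, which is L ⇒ W
n=6: moves to 5(W), 4(W); every one is W ⇒ L
n=7: can move to 6, which is L ⇒ W
n=8: can move to 6, which is L ⇒ W
n=9: moves to 8(W), 7(W), 2(W); every one is W ⇒ L
n=10: can move to 9, which is L ⇒ W
n=11: can move to 9, which is L ⇒ W
n=12: moves to 11(W), 10(W), 5(W); every one is W ⇒ L
n=13: can move to 12, which is L ⇒ W
n=14: can move to 12, which is L ⇒ W
n=15: moves to 14(W), 13(W), 8(W); every one is W ⇒ L
n=16: can move to 15, which is L ⇒ W
n=17: can move to 15, which is L ⇒ W
n=18: moves to 17(W), 16(W), 11(W); every one is W ⇒ L
n=19: can move to 18, which is L ⇒ W
n=20: can move to 18, which is L ⇒ W
n=21: moves to 20(W), 19(W), 14(W); every one is W ⇒ L
n=22: can move to 21, which is L ⇒ W
n=23: can move to 21, which is L ⇒ W
L entries with 1 ≤ n ≤ 23 (n=0 is outside the asked range and is not counted): n = 3, 6, 9, 12, 15, 18, 21; that makes 7.

7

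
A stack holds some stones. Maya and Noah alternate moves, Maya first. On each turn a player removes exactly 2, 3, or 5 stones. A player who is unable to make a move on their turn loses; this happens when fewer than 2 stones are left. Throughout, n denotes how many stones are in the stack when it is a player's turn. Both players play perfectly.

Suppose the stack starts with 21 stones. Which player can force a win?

Noah wins.

Compute win/loss labels from the base case upward. A position with no move is L. Any other position is W if it can reach an L in one move, else L.
n=0: no move → L
n=1: no move → L
n=2: W (go to 0, an L position)
n=3: W (go to 1, an L position)
n=4: W (go to 1, an L position)
n=5: W (go to 0, an L position)
n=6: W (go to 1, an L position)
n=7: L (options 5(W), 4(W), 2(W) are all W)
n=8: L (options 6(W), 5(W), 3(W) are all W)
n=9: W (go to 7, an L position)
n=10: W (go to 8, an L position)
n=11: W (go to 8, an L position)
n=12: W (go to 7, an L position)
n=13: W (go to 8, an L position)
n=14: L (options 12(W), 11(W), 9(W) are all W)
n=15: L (options 13(W), 12(W), 10(W) are all W)
n=16: W (go to 14, an L position)
n=17: W (go to 15, an L position)
n=18: W (go to 15, an L position)
n=19: W (go to 14, an L position)
n=20: W (go to 15, an L position)
n=21: L (options 19(W), 18(W), 16(W) are all W)
The starting position 21 is L: whatever Maya does, the opponent receives a W position.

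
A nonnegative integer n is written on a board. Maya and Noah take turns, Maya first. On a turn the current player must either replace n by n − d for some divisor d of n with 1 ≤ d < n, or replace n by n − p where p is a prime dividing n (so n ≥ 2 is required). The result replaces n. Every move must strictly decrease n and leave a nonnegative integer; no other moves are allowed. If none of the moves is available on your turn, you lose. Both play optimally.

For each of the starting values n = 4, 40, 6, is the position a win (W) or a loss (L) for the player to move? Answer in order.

Use the standard recursion: the mover loses at a terminal position; elsewhere, the mover wins exactly when some move hands the opponent an L position.
n=0: no move → L
n=1: no move → L
n=2: W (go to 0, an L position)
n=3: W (go to 0, an L position)
n=4: L (options 2(W), 3(W) are all W)
n=5: W (go to 0, an L position)
n=6: W (go to 4, an L position)
n=7: W (go to 0, an L position)
n=8: W (go to 4, an L position)
n=9: L (options 6(W), 8(W) are all W)
n=10: W (go to 9, an L position)
n=11: W (go to 0, an L position)
n=12: W (go to 9, an L position)
n=13: W (go to 0, an L position)
n=14: L (options 7(W), 12(W), 13(W) are all W)
n=15: W (go to 14, an L position)
n=16: W (go to 14, an L position)
n=17: W (go to 0, an L position)
n=18: W (go to 9, an L position)
n=19: W (go to 0, an L position)
n=20: L (options 10(W), 15(W), 16(W), 18(W), 19(W) are all W)
n=21: W (go to 14, an L position)
n=22: W (go to 20, an L position)
n=23: W (go to 0, an L position)
n=24: W (go to 20, an L position)
n=25: W (go to 20, an L position)
n=26: L (options 13(W), 24(W), 25(W) are all W)
n=27: W (go to 26, an L position)
n=28: W (go to 14, an L position)
n=29: W (go to 0, an L position)
n=30: W (go to 20, an L position)
n=31: W (go to 0, an L position)
n=32: L (options 16(W), 24(W), 28(W), 30(W), 31(W) are all W)
n=33: W (go to 32, an L position)
n=34: W (go to 32, an L position)
n=35: L (options 28(W), 30(W), 34(W) are all W)
n=36: W (go to 32, an L position)
n=37: W (go to 0, an L position)
n=38: L (options 19(W), 36(W), 37(W) are all W)
n=39: W (go to 26, an L position)
n=40: W (go to 20, an L position)

4: L, 40: W, 6: W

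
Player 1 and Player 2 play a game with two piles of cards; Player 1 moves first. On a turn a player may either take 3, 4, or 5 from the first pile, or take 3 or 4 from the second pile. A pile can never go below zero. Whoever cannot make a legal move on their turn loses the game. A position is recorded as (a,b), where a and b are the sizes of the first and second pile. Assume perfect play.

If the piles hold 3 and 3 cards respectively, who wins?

Player 2 wins.

Label each position W (a win for the player to move) or L (a loss). A position with no legal move is L; any other position is W exactly when some move reaches an L, and L when every move reaches a W.
No move ever increases a pile, so every position that can arise here has a ≤ 3 and b ≤ 3; it is enough to label the cells with 0 ≤ a ≤ 3 and 0 ≤ b ≤ 3.
Every move lowers a or b (never raises either), so fill the grid row by row in increasing a, and left to right within a row: each cell's successors are then already labelled.
      b=0  b=1  b=2  b=3
a=0:    L    L    L    W
a=1:    L    L    L    W
a=2:    L    L    L    W
a=3:    W    W    W    L
Cells with no legal move (terminal, hence L): (0,0), (0,1), (0,2), (1,0), (1,1), (1,2), (2,0), (2,1), (2,2).
The remaining L cells, each justified by listing all of its moves:
(3,3): only reaches (0,3)(W), (3,0)(W), all W → L
Every other cell has at least one move into one of the L cells above, so it is W.
Every move from (3,3) reaches a W position, so the mover loses.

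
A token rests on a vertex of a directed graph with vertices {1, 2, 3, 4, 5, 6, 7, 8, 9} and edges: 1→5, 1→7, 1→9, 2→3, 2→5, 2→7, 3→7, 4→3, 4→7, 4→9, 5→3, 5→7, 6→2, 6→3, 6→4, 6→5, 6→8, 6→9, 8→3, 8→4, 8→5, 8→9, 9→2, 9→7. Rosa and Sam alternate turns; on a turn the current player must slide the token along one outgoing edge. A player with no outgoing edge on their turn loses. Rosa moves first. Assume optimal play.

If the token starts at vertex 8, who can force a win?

Classify positions by backward induction: terminal positions (no move available) are L. From any other position, the mover wins iff some move reaches an L.
Every edge goes from a vertex to one that appears earlier in the order 7, 3, 5, 2, 9, 4, 1, 8, 6, so processing vertices in that order labels each vertex after all of its successors.
7: no outgoing edge → L
3: →7(L), so W
5: →7(L), so W
2: →7(L), so W
9: →7(L), so W
4: →7(L), so W
1: →7(L), so W
8: →4(W), 9(W), 5(W), 3(W) — all W, so L
6: →8(L), so W
The starting position 8 is L: whatever Rosa does, the opponent receives a W position.

Sam wins.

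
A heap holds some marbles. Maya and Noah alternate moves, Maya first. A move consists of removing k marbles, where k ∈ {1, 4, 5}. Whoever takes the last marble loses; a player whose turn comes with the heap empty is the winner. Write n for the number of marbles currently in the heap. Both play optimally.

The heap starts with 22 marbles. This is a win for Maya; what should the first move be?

Remove 5, leaving 17.

Work bottom-up. With no move the player to move wins. Otherwise the position is W if at least one move leads to an L position for the opponent, and L if every move leads to a W.
n=0: no move; the opponent has just taken the last marble and therefore loses → W
n=1: the only move is to 0(W), a W ⇒ L
n=2: can move to 1, which is L ⇒ W
n=3: the only move is to 2(W), a W ⇒ L
n=4: can move to 3, which is L ⇒ W
n=5: can move to 1, which is L ⇒ W
n=6: can move to 1, which is L ⇒ W
n=7: can move to 3, which is L ⇒ W
n=8: can move to 3, which is L ⇒ W
n=9: moves to 8(W), 5(W), 4(W); every one is W ⇒ L
n=10: can move to 9, which is L ⇒ W
n=11: moves to 10(W), 7(W), 6(W); every one is W ⇒ L
n=12: can move to 11, which is L ⇒ W
n=13: can move to 9, which is L ⇒ W
n=14: can move to 9, which is L ⇒ W
n=15: can move to 11, which is L ⇒ W
n=16: can move to 11, which is L ⇒ W
n=17: moves to 16(W), 13(W), 12(W); every one is W ⇒ L
n=18: can move to 17, which is L ⇒ W
n=19: moves to 18(W), 15(W), 14(W); every one is W ⇒ L
n=20: can move to 19, which is L ⇒ W
n=21: can move to 17, which is L ⇒ W
n=22: can move to 17, which is L ⇒ W
From 22, the L positions reachable in one move are: 17.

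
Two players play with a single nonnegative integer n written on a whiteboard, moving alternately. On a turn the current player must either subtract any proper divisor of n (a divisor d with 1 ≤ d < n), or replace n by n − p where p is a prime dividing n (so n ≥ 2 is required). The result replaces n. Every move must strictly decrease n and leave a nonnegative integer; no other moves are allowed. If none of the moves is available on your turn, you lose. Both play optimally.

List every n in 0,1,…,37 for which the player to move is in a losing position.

Build the W/L table. Terminal = L. A non-terminal position is W if it has a move to some L; otherwise it is L.
n=0: no move → L
n=1: no move → L
n=2: →0(L), so W
n=3: →0(L), so W
n=4: →2(W), 3(W) — all W, so L
n=5: →0(L), so W
n=6: →4(L), so W
n=7: →0(L), so W
n=8: →4(L), so W
n=9: →6(W), 8(W) — all W, so L
n=10: →9(L), so W
n=11: →0(L), so W
n=12: →9(L), so W
n=13: →0(L), so W
n=14: →7(W), 12(W), 13(W) — all W, so L
n=15: →14(L), so W
n=16: →14(L), so W
n=17: →0(L), so W
n=18: →9(L), so W
n=19: →0(L), so W
n=20: →10(W), 15(W), 16(W), 18(W), 19(W) — all W, so L
n=21: →14(L), so W
n=22: →20(L), so W
n=23: →0(L), so W
n=24: →20(L), so W
n=25: →20(L), so W
n=26: →13(W), 24(W), 25(W) — all W, so L
n=27: →26(L), so W
n=28: →14(L), so W
n=29: →0(L), so W
n=30: →20(L), so W
n=31: →0(L), so W
n=32: →16(W), 24(W), 28(W), 30(W), 31(W) — all W, so L
n=33: →32(L), so W
n=34: →32(L), so W
n=35: →28(W), 30(W), 34(W) — all W, so L
n=36: →32(L), so W
n=37: →0(L), so W
The losing starting values of n are exactly the entries labelled L in this table (9 of them).

0, 1, 4, 9, 14, 20, 26, 32, 35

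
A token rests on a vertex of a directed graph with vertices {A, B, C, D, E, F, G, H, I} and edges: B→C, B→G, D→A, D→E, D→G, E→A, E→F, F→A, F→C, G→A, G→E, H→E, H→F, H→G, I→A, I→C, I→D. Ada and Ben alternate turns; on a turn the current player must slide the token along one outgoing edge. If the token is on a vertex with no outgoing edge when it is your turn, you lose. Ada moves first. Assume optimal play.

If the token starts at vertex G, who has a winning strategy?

Label each position W (a win for the player to move) or L (a loss). A position with no legal move is L; any other position is W exactly when some move reaches an L, and L when every move reaches a W.
Every edge goes from a vertex to one that appears earlier in the order C, A, F, E, G, H, D, I, B, so processing vertices in that order labels each vertex after all of its successors.
C: no outgoing edge → L
A: no outgoing edge → L
F: →A(L), so W
E: →A(L), so W
G: →A(L), so W
H: →G(W), E(W), F(W) — all W, so L
D: →A(L), so W
I: →A(L), so W
B: →C(L), so W
From G Ada can move to A, reaching an L position.

Ada wins.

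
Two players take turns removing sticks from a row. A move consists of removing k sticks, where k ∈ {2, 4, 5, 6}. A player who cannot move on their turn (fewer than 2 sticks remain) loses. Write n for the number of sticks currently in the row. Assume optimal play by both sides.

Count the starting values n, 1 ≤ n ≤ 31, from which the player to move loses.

7

Positions with no move are L. A position that does have a move is losing for the player to move precisely when every available move leads to a winning position for the opponent. Fill in the labels:
n=0: no move → L
n=1: no move → L
n=2: W (go to 0, an L position)
n=3: W (go to 1, an L position)
n=4: W (go to 0, an L position)
n=5: W (go to 1, an L position)
n=6: W (go to 1, an L position)
n=7: W (go to 1, an L position)
n=8: L (options 6(W), 4(W), 3(W), 2(W) are all W)
n=9: L (options 7(W), 5(W), 4(W), 3(W) are all W)
n=10: W (go to 8, an L position)
n=11: W (go to 9, an L position)
n=12: W (go to 8, an L position)
n=13: W (go to 9, an L position)
n=14: W (go to 9, an L position)
n=15: W (go to 9, an L position)
n=16: L (options 14(W), 12(W), 11(W), 10(W) are all W)
n=17: L (options 15(W), 13(W), 12(W), 11(W) are all W)
n=18: W (go to 16, an L position)
n=19: W (go to 17, an L position)
n=20: W (go to 16, an L position)
n=21: W (go to 17, an L position)
n=22: W (go to 17, an L position)
n=23: W (go to 17, an L position)
n=24: L (options 22(W), 20(W), 19(W), 18(W) are all W)
n=25: L (options 23(W), 21(W), 20(W), 19(W) are all W)
n=26: W (go to 24, an L position)
n=27: W (go to 25, an L position)
n=28: W (go to 24, an L position)
n=29: W (go to 25, an L position)
n=30: W (go to 25, an L position)
n=31: W (go to 25, an L position)
L entries with 1 ≤ n ≤ 31 (n=0 is outside the asked range and is not counted): n = 1, 8, 9, 16, 17, 24, 25; that makes 7.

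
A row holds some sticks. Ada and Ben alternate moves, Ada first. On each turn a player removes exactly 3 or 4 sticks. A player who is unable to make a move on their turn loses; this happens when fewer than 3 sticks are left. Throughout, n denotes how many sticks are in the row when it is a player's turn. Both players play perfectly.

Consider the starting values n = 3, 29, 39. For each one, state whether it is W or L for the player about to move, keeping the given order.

3: W, 29: L, 39: W

Label each position W (a win for the player to move) or L (a loss). A position with no legal move is L; any other position is W exactly when some move reaches an L, and L when every move reaches a W.
n=0: no move → L
n=1: no move → L
n=2: no move → L
n=3: reaches L-position 0 → W
n=4: reaches L-position 1 → W
n=5: reaches L-position 2 → W
n=6: reaches L-position 2 → W
n=7: only reaches 4(W), 3(W), all W → L
n=8: only reaches 5(W), 4(W), all W → L
n=9: only reaches 6(W), 5(W), all W → L
n=10: reaches L-position 7 → W
n=11: reaches L-position 8 → W
n=12: reaches L-position 9 → W
n=13: reaches L-position 9 → W
n=14: only reaches 11(W), 10(W), all W → L
n=15: only reaches 12(W), 11(W), all W → L
n=16: only reaches 13(W), 12(W), all W → L
n=17: reaches L-position 14 → W
n=18: reaches L-position 15 → W
n=19: reaches L-position 16 → W
n=20: reaches L-position 16 → W
n=21: only reaches 18(W), 17(W), all W → L
n=22: only reaches 19(W), 18(W), all W → L
n=23: only reaches 20(W), 19(W), all W → L
n=24: reaches L-position 21 → W
n=25: reaches L-position 22 → W
n=26: reaches L-position 23 → W
n=27: reaches L-position 23 → W
n=28: only reaches 25(W), 24(W), all W → L
n=29: only reaches 26(W), 25(W), all W → L
n=30: only reaches 27(W), 26(W), all W → L
n=31: reaches L-position 28 → W
n=32: reaches L-position 29 → W
n=33: reaches L-position 30 → W
n=34: reaches L-position 30 → W
n=35: only reaches 32(W), 31(W), all W → L
n=36: only reaches 33(W), 32(W), all W → L
n=37: only reaches 34(W), 33(W), all W → L
n=38: reaches L-position 35 → W
n=39: reaches L-position 36 → W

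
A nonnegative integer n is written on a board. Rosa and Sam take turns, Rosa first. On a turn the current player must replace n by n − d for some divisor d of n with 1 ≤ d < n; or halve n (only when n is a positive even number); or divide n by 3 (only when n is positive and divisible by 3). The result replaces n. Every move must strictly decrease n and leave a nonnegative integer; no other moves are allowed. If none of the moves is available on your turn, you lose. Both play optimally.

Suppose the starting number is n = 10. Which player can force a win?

Classify positions by backward induction: terminal positions (no move available) are L. From any other position, the mover wins iff some move reaches an L.
n=0: no move → L
n=1: no move → L
n=2: reaches L-position 1 → W
n=3: reaches L-position 1 → W
n=4: only reaches 2(W), 3(W), all W → L
n=5: reaches L-position 4 → W
n=6: reaches L-position 4 → W
n=7: only reaches 6(W), which is W → L
n=8: reaches L-position 4 → W
n=9: only reaches 3(W), 6(W), 8(W), all W → L
n=10: reaches L-position 9 → W
From 10 Rosa can move to 9, reaching an L position.

Rosa wins.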